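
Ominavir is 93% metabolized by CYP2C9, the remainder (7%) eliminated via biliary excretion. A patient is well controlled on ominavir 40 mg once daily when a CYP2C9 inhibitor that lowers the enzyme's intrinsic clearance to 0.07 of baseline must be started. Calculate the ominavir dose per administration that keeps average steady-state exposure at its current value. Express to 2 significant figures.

The CYP2C9 pathway (93% of clearance) drops to 0.07× activity: 0.93 × 0.07 = 0.0651.
Non-CYP routes (7%) are unchanged.
CL_new/CL_old = 0.0651 + 0.07 = 0.1351.
Exposure is unchanged when dose changes in proportion to clearance. New dose = 40 mg × 0.1351 = 5.4 mg.

5.4 mg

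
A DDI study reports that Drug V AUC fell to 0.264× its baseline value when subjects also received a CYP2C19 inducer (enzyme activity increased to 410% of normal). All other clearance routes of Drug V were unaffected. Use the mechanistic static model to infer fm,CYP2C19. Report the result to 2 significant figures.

0.90

Call the CYP2C19 fraction fm. After the interaction, CL_new/CL_old = fm × 4.1 + (1 − fm).
AUC ratio = 1 / (new CL fraction), so new CL fraction = 1 / 0.264 = 3.788.
fm × 4.1 + 1 − fm = 3.788  ⇒  fm × (4.1 − 1) = 2.788  ⇒  fm = 0.90.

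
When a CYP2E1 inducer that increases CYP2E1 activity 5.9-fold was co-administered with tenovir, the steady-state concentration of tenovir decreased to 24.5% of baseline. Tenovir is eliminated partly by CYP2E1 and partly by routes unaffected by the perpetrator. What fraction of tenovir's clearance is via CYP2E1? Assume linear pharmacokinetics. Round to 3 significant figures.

0.629

Write x for the fraction cleared via CYP2E1. The observed steady-state concentration change means clearance rose to 1/0.245 = 4.082 of baseline.
Setting x·5.9 + (1 − x) = 4.082 and solving: x = (4.082 − 1)/(5.9 − 1) = 0.629.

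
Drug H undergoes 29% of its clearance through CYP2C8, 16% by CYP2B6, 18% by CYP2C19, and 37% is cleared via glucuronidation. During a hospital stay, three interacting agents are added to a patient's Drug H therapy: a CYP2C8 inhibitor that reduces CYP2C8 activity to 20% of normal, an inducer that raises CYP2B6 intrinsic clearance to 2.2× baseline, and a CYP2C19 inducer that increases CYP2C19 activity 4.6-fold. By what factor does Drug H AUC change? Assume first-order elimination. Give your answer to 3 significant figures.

The CYP2C8 pathway (29% of clearance) drops to 0.2× activity: 0.29 × 0.2 = 0.058.
The CYP2B6 pathway (16% of clearance) rises to 2.2× activity: 0.16 × 2.2 = 0.352.
The CYP2C19 pathway (18% of clearance) increases to 4.6× activity: 0.18 × 4.6 = 0.828.
Non-CYP routes (37%) are unchanged.
New clearance relative to baseline: 0.058 + 0.352 + 0.828 + 0.37 = 1.608.
AUC ∝ 1/CL: fold-change = 1 / 1.608 = 0.622.

0.622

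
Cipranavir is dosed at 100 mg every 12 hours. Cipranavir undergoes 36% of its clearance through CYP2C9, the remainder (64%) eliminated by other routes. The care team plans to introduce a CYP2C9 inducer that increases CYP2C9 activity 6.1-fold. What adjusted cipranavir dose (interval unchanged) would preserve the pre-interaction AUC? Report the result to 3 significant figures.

CYP2C9: 0.36 × 6.1 = 2.196
Other: 0.64 (unchanged)
Relative clearance = 2.196 + 0.64 = 2.836.
Exposure is unchanged when dose changes in proportion to clearance. New dose = 100 mg × 2.836 = 284 mg.

284 mg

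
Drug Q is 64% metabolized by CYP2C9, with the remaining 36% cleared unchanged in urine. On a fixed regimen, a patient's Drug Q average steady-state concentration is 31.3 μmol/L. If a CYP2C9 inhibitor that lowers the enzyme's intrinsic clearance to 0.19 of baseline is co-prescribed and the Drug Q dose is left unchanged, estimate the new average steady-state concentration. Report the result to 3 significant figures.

The CYP2C9 pathway (64% of clearance) is reduced to 0.19× activity: 0.64 × 0.19 = 0.1216.
The remaining 36% of clearance is unaffected.
New clearance relative to baseline: 0.1216 + 0.36 = 0.4816.
Average steady-state concentration ∝ 1/CL, so new value = 31.3 / 0.4816 = 65.0 μmol/L.

65.0 μmol/L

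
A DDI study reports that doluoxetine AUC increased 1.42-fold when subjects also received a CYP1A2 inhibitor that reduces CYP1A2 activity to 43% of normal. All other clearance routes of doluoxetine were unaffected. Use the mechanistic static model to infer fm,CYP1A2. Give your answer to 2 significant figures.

0.52

CL'/CL = 1 / 1.42 = 0.7042
0.43·fm + (1 − fm) = 0.7042
fm = (0.7042 − 1) / (0.43 − 1) = 0.52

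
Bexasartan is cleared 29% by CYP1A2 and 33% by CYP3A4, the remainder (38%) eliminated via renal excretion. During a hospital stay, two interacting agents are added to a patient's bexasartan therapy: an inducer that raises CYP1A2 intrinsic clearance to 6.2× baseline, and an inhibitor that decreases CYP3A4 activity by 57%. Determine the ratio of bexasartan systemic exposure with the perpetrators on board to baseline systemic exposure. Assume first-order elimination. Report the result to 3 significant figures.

The CYP1A2 pathway (29% of clearance) increases to 6.2× activity: 0.29 × 6.2 = 1.798.
The CYP3A4 pathway (33% of clearance) is reduced to 0.43× activity: 0.33 × 0.43 = 0.1419.
Non-CYP routes (38%) are unchanged.
Relative clearance = 1.798 + 0.1419 + 0.38 = 2.3199.
Because systemic exposure varies inversely with clearance, the combined effect is 1 / 2.3199 = 0.431.

0.431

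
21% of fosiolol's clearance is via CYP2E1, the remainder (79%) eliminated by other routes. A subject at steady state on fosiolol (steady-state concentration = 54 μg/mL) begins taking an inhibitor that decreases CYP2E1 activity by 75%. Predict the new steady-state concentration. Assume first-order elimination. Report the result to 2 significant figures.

CYP2E1: 0.21 × 0.25 = 0.0525
Other: 0.79 (unchanged)
Relative clearance = 0.0525 + 0.79 = 0.8425.
Steady-state concentration ∝ 1/CL, so new value = 54 / 0.8425 = 64 μg/mL.

64 μg/mL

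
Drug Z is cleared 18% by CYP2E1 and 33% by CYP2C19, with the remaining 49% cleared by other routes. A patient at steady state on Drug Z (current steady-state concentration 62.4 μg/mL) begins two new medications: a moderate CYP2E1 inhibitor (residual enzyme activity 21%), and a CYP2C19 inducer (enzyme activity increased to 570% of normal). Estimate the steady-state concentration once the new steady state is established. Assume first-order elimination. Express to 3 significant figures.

The CYP2E1 pathway (18% of clearance) is reduced to 0.21× activity: 0.18 × 0.21 = 0.0378.
The CYP2C19 pathway (33% of clearance) increases to 5.7× activity: 0.33 × 5.7 = 1.881.
Non-CYP routes (49%) are unchanged.
Relative clearance = 0.0378 + 1.881 + 0.49 = 2.4088.
New steady-state concentration = 62.4 / 2.4088 = 25.9 μg/mL (concentration scales inversely with clearance).

25.9 μg/mL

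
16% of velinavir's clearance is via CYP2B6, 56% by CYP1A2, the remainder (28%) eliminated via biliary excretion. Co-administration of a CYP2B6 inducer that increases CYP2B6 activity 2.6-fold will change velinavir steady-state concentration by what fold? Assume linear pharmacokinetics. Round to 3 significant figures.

0.796

The CYP2B6 pathway (16% of clearance) increases to 2.6× activity: 0.16 × 2.6 = 0.416.
CYP1A2 (56%) and the residual 28% are unaffected.
New clearance relative to baseline: 0.416 + 0.56 + 0.28 = 1.256.
Steady-state concentration is inversely proportional to clearance, so the fold-change is 1 / 1.256 = 0.796.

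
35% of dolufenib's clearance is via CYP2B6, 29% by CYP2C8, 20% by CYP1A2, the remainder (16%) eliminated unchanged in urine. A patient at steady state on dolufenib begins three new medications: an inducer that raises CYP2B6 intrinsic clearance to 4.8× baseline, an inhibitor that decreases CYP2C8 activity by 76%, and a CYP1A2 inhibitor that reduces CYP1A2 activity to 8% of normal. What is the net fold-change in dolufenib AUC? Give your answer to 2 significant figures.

The CYP2B6 pathway (35% of clearance) rises to 4.8× activity: 0.35 × 4.8 = 1.68.
The CYP2C8 pathway (29% of clearance) drops to 0.24× activity: 0.29 × 0.24 = 0.0696.
The CYP1A2 pathway (20% of clearance) is reduced to 0.08× activity: 0.2 × 0.08 = 0.016.
The remaining 16% of clearance is unaffected.
Relative clearance = 1.68 + 0.0696 + 0.016 + 0.16 = 1.9256.
Because AUC varies inversely with clearance, the combined effect is 1 / 1.9256 = 0.52.

0.52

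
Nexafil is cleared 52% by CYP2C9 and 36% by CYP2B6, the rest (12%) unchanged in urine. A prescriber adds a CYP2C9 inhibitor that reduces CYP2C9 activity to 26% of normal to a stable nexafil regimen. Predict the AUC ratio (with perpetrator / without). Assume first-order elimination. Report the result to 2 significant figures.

1.6

The CYP2C9 pathway (52% of clearance) falls to 0.26× activity: 0.52 × 0.26 = 0.1352.
CYP2B6 (36%) and the residual 12% are unaffected.
New clearance relative to baseline: 0.1352 + 0.36 + 0.12 = 0.6152.
AUC ratio = CL_old/CL_new = 1 / 0.6152 = 1.6.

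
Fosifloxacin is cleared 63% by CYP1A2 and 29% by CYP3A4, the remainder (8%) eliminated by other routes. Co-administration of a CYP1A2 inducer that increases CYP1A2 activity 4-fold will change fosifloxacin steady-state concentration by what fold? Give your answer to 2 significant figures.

0.35

The CYP1A2 pathway (63% of clearance) increases to 4× activity: 0.63 × 4 = 2.52.
CYP3A4 (29%) and the residual 8% are unaffected.
CL_new/CL_old = 2.52 + 0.29 + 0.08 = 2.89.
Since steady-state concentration ∝ 1/CL, the ratio is 1 / 2.89 = 0.35.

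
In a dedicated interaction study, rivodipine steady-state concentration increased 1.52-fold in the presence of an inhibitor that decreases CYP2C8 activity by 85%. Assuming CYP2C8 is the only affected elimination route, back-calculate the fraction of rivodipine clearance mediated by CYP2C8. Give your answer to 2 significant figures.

Write x for the fraction cleared via CYP2C8. The observed steady-state concentration change means clearance fell to 1/1.52 = 0.6579 of baseline.
Only the CYP2C8 route changed, so 0.6579 = x·0.15 + (1 − x), giving x = 0.40.

0.40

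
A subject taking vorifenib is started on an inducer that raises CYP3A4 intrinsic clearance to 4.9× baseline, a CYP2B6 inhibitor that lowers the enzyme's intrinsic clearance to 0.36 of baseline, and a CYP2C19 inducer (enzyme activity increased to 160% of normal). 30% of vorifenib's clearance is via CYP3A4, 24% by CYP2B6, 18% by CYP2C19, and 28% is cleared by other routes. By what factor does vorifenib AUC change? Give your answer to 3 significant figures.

CYP3A4: 0.3 × 4.9 = 1.47
CYP2B6: 0.24 × 0.36 = 0.0864
CYP2C19: 0.18 × 1.6 = 0.288
Other: 0.28 (unchanged)
New clearance relative to baseline: 1.47 + 0.0864 + 0.288 + 0.28 = 2.1244.
AUC ∝ 1/CL: fold-change = 1 / 2.1244 = 0.471.

0.471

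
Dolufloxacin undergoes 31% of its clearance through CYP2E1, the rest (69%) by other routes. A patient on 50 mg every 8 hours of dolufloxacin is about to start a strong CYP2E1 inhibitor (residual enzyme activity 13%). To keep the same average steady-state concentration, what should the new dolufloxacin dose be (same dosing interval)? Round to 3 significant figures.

36.5 mg

The CYP2E1 pathway (31% of clearance) falls to 0.13× activity: 0.31 × 0.13 = 0.0403.
The remaining 69% of clearance is unaffected.
New clearance relative to baseline: 0.0403 + 0.69 = 0.7303.
Exposure is unchanged when dose changes in proportion to clearance. New dose = 50 mg × 0.7303 = 36.5 mg.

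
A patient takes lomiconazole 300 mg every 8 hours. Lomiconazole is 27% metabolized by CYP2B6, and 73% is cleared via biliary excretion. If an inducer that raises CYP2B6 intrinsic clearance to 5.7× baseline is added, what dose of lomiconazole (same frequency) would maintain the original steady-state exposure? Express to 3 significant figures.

681 mg

The CYP2B6 pathway (27% of clearance) rises to 5.7× activity: 0.27 × 5.7 = 1.539.
Non-CYP routes (73%) are unchanged.
CL_new/CL_old = 1.539 + 0.73 = 2.269.
Exposure is unchanged when dose changes in proportion to clearance. New dose = 300 mg × 2.269 = 681 mg.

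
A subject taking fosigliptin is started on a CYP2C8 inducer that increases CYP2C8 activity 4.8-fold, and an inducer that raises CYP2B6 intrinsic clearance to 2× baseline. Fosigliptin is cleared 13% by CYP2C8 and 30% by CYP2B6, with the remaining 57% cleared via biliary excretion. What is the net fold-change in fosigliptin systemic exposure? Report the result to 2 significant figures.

The CYP2C8 pathway (13% of clearance) is boosted to 4.8× activity: 0.13 × 4.8 = 0.624.
The CYP2B6 pathway (30% of clearance) rises to 2× activity: 0.3 × 2 = 0.6.
The remaining 57% of clearance is unaffected.
New clearance relative to baseline: 0.624 + 0.6 + 0.57 = 1.794.
Net systemic exposure ratio = 1 / 1.794 = 0.56.

0.56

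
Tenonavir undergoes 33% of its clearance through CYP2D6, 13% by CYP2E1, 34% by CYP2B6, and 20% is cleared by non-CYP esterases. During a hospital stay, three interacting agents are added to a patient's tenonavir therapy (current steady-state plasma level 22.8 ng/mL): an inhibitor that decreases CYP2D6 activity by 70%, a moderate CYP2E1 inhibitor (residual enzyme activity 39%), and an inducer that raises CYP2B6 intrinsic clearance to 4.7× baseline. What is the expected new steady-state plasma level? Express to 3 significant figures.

11.7 ng/mL

The CYP2D6 pathway (33% of clearance) is reduced to 0.3× activity: 0.33 × 0.3 = 0.099.
The CYP2E1 pathway (13% of clearance) drops to 0.39× activity: 0.13 × 0.39 = 0.0507.
The CYP2B6 pathway (34% of clearance) increases to 4.7× activity: 0.34 × 4.7 = 1.598.
Non-CYP routes (20%) are unchanged.
Relative clearance = 0.099 + 0.0507 + 1.598 + 0.2 = 1.9477.
Dividing the baseline by the relative clearance: 22.8 / 1.9477 = 11.7 ng/mL.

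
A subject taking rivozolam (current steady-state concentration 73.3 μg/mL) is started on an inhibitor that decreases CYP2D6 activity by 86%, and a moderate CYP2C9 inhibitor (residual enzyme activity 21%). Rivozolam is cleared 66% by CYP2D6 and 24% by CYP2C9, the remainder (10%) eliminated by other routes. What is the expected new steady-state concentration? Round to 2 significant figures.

CYP2D6: 0.66 × 0.14 = 0.0924
CYP2C9: 0.24 × 0.21 = 0.0504
Other: 0.1 (unchanged)
Relative clearance = 0.0924 + 0.0504 + 0.1 = 0.2428.
Dividing the baseline by the relative clearance: 73.3 / 0.2428 = 3.0 × 10² μg/mL.

3.0 × 10² μg/mL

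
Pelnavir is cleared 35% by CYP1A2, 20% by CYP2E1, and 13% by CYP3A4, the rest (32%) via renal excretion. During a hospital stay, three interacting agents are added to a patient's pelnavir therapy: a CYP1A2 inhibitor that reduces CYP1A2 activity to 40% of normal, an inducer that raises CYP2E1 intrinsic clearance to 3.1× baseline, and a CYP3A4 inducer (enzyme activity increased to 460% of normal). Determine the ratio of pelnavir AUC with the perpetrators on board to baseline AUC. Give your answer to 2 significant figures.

0.60

The CYP1A2 pathway (35% of clearance) drops to 0.4× activity: 0.35 × 0.4 = 0.14.
The CYP2E1 pathway (20% of clearance) increases to 3.1× activity: 0.2 × 3.1 = 0.62.
The CYP3A4 pathway (13% of clearance) rises to 4.6× activity: 0.13 × 4.6 = 0.598.
Non-CYP routes (32%) are unchanged.
Relative clearance = 0.14 + 0.62 + 0.598 + 0.32 = 1.678.
Because AUC varies inversely with clearance, the combined effect is 1 / 1.678 = 0.60.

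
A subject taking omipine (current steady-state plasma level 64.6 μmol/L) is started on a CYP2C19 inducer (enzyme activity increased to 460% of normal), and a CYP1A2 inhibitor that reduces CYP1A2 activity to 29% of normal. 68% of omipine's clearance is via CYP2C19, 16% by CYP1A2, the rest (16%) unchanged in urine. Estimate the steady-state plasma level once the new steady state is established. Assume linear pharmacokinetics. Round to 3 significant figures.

19.4 μmol/L

The CYP2C19 pathway (68% of clearance) rises to 4.6× activity: 0.68 × 4.6 = 3.128.
The CYP1A2 pathway (16% of clearance) is reduced to 0.29× activity: 0.16 × 0.29 = 0.0464.
The remaining 16% of clearance is unaffected.
New clearance relative to baseline: 3.128 + 0.0464 + 0.16 = 3.3344.
New steady-state plasma level = 64.6 / 3.3344 = 19.4 μmol/L (concentration scales inversely with clearance).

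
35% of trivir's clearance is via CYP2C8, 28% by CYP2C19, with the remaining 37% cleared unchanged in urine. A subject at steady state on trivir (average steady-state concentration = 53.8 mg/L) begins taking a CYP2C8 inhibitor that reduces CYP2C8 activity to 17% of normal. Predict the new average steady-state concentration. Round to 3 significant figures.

The CYP2C8 pathway (35% of clearance) drops to 0.17× activity: 0.35 × 0.17 = 0.0595.
CYP2C19 (28%) and the residual 37% are unaffected.
Relative clearance = 0.0595 + 0.28 + 0.37 = 0.7095.
Average steady-state concentration ∝ 1/CL, so new value = 53.8 / 0.7095 = 75.8 mg/L.

75.8 mg/L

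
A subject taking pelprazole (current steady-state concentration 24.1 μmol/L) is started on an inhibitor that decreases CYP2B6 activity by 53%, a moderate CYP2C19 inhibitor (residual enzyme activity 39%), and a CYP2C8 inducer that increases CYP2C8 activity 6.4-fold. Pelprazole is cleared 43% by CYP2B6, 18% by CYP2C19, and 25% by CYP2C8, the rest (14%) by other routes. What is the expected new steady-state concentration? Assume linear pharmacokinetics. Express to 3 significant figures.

12.0 μmol/L

CYP2B6: 0.43 × 0.47 = 0.2021
CYP2C19: 0.18 × 0.39 = 0.0702
CYP2C8: 0.25 × 6.4 = 1.6
Other: 0.14 (unchanged)
CL_new/CL_old = 0.2021 + 0.0702 + 1.6 + 0.14 = 2.0123.
New steady-state concentration = 24.1 / 2.0123 = 12.0 μmol/L (concentration scales inversely with clearance).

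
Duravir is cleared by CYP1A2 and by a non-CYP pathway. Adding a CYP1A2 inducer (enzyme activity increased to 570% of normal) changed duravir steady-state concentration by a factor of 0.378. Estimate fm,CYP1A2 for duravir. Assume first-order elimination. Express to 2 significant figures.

Let x = fm,CYP1A2. Because steady-state concentration ∝ 1/CL, relative clearance rose to 1/0.378 = 2.646.
Setting x·5.7 + (1 − x) = 2.646 and solving: x = (2.646 − 1)/(5.7 − 1) = 0.35.

0.35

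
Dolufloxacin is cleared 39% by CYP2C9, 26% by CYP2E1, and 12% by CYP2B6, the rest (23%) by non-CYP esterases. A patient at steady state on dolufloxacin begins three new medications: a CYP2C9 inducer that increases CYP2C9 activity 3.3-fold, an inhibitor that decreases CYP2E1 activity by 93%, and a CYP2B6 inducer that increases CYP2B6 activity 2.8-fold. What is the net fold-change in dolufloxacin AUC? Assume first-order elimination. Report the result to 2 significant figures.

CYP2C9: 0.39 × 3.3 = 1.287
CYP2E1: 0.26 × 0.07 = 0.0182
CYP2B6: 0.12 × 2.8 = 0.336
Other: 0.23 (unchanged)
Relative clearance = 1.287 + 0.0182 + 0.336 + 0.23 = 1.8712.
Net AUC ratio = 1 / 1.8712 = 0.53.

0.53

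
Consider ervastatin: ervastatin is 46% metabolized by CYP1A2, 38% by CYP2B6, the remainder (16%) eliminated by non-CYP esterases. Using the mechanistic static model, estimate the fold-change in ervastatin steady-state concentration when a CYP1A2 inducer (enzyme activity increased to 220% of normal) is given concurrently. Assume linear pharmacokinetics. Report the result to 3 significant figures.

The CYP1A2 pathway (46% of clearance) increases to 2.2× activity: 0.46 × 2.2 = 1.012.
CYP2B6 (38%) and the residual 16% are unaffected.
Relative clearance = 1.012 + 0.38 + 0.16 = 1.552.
Steady-state concentration ratio = CL_old/CL_new = 1 / 1.552 = 0.644.

0.644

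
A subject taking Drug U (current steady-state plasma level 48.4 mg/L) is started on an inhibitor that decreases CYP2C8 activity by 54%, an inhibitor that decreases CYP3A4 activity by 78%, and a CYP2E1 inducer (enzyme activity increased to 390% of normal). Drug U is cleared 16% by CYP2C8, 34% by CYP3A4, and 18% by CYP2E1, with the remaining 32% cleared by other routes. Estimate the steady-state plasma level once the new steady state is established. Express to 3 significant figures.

The CYP2C8 pathway (16% of clearance) falls to 0.46× activity: 0.16 × 0.46 = 0.0736.
The CYP3A4 pathway (34% of clearance) is reduced to 0.22× activity: 0.34 × 0.22 = 0.0748.
The CYP2E1 pathway (18% of clearance) increases to 3.9× activity: 0.18 × 3.9 = 0.702.
Non-CYP routes (32%) are unchanged.
CL_new/CL_old = 0.0736 + 0.0748 + 0.702 + 0.32 = 1.1704.
Steady-state plasma level ∝ 1/CL: new value = 48.4 / 1.1704 = 41.4 mg/L.

41.4 mg/L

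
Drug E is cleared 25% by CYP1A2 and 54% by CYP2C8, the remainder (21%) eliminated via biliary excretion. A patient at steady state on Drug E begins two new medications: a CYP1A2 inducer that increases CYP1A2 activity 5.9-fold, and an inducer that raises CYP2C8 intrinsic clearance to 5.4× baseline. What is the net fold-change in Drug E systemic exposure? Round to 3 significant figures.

The CYP1A2 pathway (25% of clearance) is boosted to 5.9× activity: 0.25 × 5.9 = 1.475.
The CYP2C8 pathway (54% of clearance) increases to 5.4× activity: 0.54 × 5.4 = 2.916.
The remaining 21% of clearance is unaffected.
Relative clearance = 1.475 + 2.916 + 0.21 = 4.601.
Systemic exposure ∝ 1/CL: fold-change = 1 / 4.601 = 0.217.

0.217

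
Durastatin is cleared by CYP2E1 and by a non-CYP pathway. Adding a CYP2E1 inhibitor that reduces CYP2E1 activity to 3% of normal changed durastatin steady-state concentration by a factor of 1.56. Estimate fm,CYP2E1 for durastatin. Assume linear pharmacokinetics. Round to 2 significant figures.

0.37

Let x = fm,CYP2E1. Because steady-state concentration ∝ 1/CL, relative clearance fell to 1/1.56 = 0.641.
Setting x·0.03 + (1 − x) = 0.641 and solving: x = (0.641 − 1)/(0.03 − 1) = 0.37.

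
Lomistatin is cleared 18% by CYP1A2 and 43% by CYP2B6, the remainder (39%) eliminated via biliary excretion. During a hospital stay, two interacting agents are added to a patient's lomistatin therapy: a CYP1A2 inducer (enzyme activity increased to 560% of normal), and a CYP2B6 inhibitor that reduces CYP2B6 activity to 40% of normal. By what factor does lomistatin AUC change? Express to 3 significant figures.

0.637

The CYP1A2 pathway (18% of clearance) rises to 5.6× activity: 0.18 × 5.6 = 1.008.
The CYP2B6 pathway (43% of clearance) drops to 0.4× activity: 0.43 × 0.4 = 0.172.
Non-CYP routes (39%) are unchanged.
Relative clearance = 1.008 + 0.172 + 0.39 = 1.57.
Because AUC varies inversely with clearance, the combined effect is 1 / 1.57 = 0.637.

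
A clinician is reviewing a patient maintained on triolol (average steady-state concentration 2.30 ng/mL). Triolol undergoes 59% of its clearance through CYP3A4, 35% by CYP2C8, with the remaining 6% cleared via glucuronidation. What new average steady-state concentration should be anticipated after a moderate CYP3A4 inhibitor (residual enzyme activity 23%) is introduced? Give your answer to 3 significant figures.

CYP3A4: 0.59 × 0.23 = 0.1357
CYP2C8: 0.35 (unchanged)
Other: 0.06 (unchanged)
New clearance relative to baseline: 0.1357 + 0.35 + 0.06 = 0.5457.
Average steady-state concentration ∝ 1/CL, so new value = 2.30 / 0.5457 = 4.21 ng/mL.

4.21 ng/mL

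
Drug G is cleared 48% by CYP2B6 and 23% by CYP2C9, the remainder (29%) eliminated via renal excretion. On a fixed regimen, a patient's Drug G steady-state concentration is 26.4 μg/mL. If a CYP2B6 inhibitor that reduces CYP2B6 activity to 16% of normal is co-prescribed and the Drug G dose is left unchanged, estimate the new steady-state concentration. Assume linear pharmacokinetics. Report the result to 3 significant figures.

44.2 μg/mL

The CYP2B6 pathway (48% of clearance) falls to 0.16× activity: 0.48 × 0.16 = 0.0768.
CYP2C9 (23%) and the residual 29% are unaffected.
Relative clearance = 0.0768 + 0.23 + 0.29 = 0.5968.
Steady-state concentration ∝ 1/CL, so new value = 26.4 / 0.5968 = 44.2 μg/mL.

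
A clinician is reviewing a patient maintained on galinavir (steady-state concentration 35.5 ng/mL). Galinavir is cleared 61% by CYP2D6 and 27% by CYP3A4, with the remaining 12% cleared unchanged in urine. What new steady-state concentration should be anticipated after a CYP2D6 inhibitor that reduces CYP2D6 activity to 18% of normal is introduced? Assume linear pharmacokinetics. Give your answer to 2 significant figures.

The CYP2D6 pathway (61% of clearance) is reduced to 0.18× activity: 0.61 × 0.18 = 0.1098.
CYP3A4 (27%) and the residual 12% are unaffected.
New clearance relative to baseline: 0.1098 + 0.27 + 0.12 = 0.4998.
With dosing unchanged, steady-state concentration scales as 1/CL: 35.5 / 0.4998 = 71 ng/mL.

71 ng/mL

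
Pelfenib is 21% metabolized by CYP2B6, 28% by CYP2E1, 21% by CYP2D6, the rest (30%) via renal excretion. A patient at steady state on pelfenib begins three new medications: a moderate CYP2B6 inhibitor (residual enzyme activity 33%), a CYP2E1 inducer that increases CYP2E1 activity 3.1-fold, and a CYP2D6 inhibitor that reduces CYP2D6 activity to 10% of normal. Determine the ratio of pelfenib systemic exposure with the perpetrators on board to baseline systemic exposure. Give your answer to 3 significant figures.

0.795

The CYP2B6 pathway (21% of clearance) is reduced to 0.33× activity: 0.21 × 0.33 = 0.0693.
The CYP2E1 pathway (28% of clearance) increases to 3.1× activity: 0.28 × 3.1 = 0.868.
The CYP2D6 pathway (21% of clearance) is reduced to 0.1× activity: 0.21 × 0.1 = 0.021.
Non-CYP routes (30%) are unchanged.
New clearance relative to baseline: 0.0693 + 0.868 + 0.021 + 0.3 = 1.2583.
Systemic exposure ∝ 1/CL: fold-change = 1 / 1.2583 = 0.795.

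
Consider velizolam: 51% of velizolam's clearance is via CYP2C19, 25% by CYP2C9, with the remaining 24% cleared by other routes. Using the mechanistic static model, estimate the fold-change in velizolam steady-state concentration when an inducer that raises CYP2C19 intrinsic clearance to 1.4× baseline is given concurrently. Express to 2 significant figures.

0.83

The CYP2C19 pathway (51% of clearance) increases to 1.4× activity: 0.51 × 1.4 = 0.714.
CYP2C9 (25%) and the residual 24% are unaffected.
CL_new/CL_old = 0.714 + 0.25 + 0.24 = 1.204.
Steady-state concentration is inversely proportional to clearance, so the fold-change is 1 / 1.204 = 0.83.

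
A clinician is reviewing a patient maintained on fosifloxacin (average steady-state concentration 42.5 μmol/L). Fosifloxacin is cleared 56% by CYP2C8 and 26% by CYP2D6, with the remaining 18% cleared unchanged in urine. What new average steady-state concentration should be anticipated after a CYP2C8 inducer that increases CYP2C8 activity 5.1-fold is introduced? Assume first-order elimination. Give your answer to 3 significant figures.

The CYP2C8 pathway (56% of clearance) rises to 5.1× activity: 0.56 × 5.1 = 2.856.
CYP2D6 (26%) and the residual 18% are unaffected.
Relative clearance = 2.856 + 0.26 + 0.18 = 3.296.
With dosing unchanged, average steady-state concentration scales as 1/CL: 42.5 / 3.296 = 12.9 μmol/L.

12.9 μmol/L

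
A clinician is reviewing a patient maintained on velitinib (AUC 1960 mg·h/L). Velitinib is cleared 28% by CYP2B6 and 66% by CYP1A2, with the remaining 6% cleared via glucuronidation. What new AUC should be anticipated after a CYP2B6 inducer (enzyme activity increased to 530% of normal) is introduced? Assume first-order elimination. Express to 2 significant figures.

8.9 × 10² mg·h/L

CYP2B6: 0.28 × 5.3 = 1.484
CYP1A2: 0.66 (unchanged)
Other: 0.06 (unchanged)
CL_new/CL_old = 1.484 + 0.66 + 0.06 = 2.204.
AUC ∝ 1/CL, so new value = 1960 / 2.204 = 8.9 × 10² mg·h/L.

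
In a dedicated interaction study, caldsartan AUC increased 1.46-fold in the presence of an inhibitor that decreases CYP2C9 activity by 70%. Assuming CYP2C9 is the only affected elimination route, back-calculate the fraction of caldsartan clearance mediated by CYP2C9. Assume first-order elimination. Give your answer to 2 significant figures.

Call the CYP2C9 fraction fm. After the interaction, CL_new/CL_old = fm × 0.3 + (1 − fm).
AUC ratio = 1 / (new CL fraction), so new CL fraction = 1 / 1.46 = 0.6849.
fm × 0.3 + 1 − fm = 0.6849  ⇒  fm × (0.3 − 1) = −0.3151  ⇒  fm = 0.45.

0.45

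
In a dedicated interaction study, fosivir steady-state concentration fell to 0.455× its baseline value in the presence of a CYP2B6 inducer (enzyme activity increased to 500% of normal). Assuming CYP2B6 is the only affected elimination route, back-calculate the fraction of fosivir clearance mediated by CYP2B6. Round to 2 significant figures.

CL'/CL = 1 / 0.455 = 2.198
5·fm + (1 − fm) = 2.198
fm = (2.198 − 1) / (5 − 1) = 0.30

0.30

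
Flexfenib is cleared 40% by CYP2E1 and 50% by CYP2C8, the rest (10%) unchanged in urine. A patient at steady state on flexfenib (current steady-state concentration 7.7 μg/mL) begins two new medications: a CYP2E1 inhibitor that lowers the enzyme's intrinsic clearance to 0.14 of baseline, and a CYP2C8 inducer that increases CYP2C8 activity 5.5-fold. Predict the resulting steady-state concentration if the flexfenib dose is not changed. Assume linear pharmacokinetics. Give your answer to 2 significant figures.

CYP2E1: 0.4 × 0.14 = 0.056
CYP2C8: 0.5 × 5.5 = 2.75
Other: 0.1 (unchanged)
Relative clearance = 0.056 + 2.75 + 0.1 = 2.906.
Steady-state concentration ∝ 1/CL: new value = 7.7 / 2.906 = 2.6 μg/mL.

2.6 μg/mL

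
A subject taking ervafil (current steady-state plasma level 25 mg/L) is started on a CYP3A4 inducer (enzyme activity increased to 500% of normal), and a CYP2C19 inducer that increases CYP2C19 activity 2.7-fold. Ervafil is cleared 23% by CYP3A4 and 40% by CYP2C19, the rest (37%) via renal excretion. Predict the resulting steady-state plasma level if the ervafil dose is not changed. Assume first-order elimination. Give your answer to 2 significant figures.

9.6 mg/L

The CYP3A4 pathway (23% of clearance) is boosted to 5× activity: 0.23 × 5 = 1.15.
The CYP2C19 pathway (40% of clearance) is boosted to 2.7× activity: 0.4 × 2.7 = 1.08.
The remaining 37% of clearance is unaffected.
Relative clearance = 1.15 + 1.08 + 0.37 = 2.6.
New steady-state plasma level = 25 / 2.6 = 9.6 mg/L (concentration scales inversely with clearance).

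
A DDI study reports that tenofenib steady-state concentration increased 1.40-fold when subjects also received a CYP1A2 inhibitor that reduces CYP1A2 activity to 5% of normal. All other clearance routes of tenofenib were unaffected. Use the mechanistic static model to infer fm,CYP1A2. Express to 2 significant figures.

0.30

CL'/CL = 1 / 1.40 = 0.7143
0.05·fm + (1 − fm) = 0.7143
fm = (0.7143 − 1) / (0.05 − 1) = 0.30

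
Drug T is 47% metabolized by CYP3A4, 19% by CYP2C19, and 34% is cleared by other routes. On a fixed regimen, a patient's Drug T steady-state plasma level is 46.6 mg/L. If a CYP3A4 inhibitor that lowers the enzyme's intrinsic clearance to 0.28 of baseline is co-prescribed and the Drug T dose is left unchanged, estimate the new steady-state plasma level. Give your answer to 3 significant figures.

The CYP3A4 pathway (47% of clearance) drops to 0.28× activity: 0.47 × 0.28 = 0.1316.
CYP2C19 (19%) and the residual 34% are unaffected.
CL_new/CL_old = 0.1316 + 0.19 + 0.34 = 0.6616.
With dosing unchanged, steady-state plasma level scales as 1/CL: 46.6 / 0.6616 = 70.4 mg/L.

70.4 mg/L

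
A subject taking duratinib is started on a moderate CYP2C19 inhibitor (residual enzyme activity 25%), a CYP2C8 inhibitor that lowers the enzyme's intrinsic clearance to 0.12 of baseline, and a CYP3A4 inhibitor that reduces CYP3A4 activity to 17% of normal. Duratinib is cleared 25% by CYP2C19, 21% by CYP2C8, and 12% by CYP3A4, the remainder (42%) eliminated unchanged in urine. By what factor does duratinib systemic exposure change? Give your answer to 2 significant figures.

The CYP2C19 pathway (25% of clearance) falls to 0.25× activity: 0.25 × 0.25 = 0.0625.
The CYP2C8 pathway (21% of clearance) is reduced to 0.12× activity: 0.21 × 0.12 = 0.0252.
The CYP3A4 pathway (12% of clearance) is reduced to 0.17× activity: 0.12 × 0.17 = 0.0204.
Non-CYP routes (42%) are unchanged.
Relative clearance = 0.0625 + 0.0252 + 0.0204 + 0.42 = 0.5281.
Systemic exposure ∝ 1/CL: fold-change = 1 / 0.5281 = 1.9.

1.9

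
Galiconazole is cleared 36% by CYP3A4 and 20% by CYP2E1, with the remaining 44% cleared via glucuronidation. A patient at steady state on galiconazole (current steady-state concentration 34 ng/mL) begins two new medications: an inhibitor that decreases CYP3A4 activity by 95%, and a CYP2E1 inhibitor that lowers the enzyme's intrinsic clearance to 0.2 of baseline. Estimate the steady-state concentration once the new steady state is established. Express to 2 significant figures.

68 ng/mL

CYP3A4: 0.36 × 0.05 = 0.018
CYP2E1: 0.2 × 0.2 = 0.04
Other: 0.44 (unchanged)
Relative clearance = 0.018 + 0.04 + 0.44 = 0.498.
Dividing the baseline by the relative clearance: 34 / 0.498 = 68 ng/mL.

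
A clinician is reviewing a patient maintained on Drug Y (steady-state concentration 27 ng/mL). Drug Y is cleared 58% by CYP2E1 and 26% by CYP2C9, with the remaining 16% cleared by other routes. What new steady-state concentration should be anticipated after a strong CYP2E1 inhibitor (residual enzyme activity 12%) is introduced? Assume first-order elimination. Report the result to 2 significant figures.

CYP2E1: 0.58 × 0.12 = 0.0696
CYP2C9: 0.26 (unchanged)
Other: 0.16 (unchanged)
Relative clearance = 0.0696 + 0.26 + 0.16 = 0.4896.
Steady-state concentration ∝ 1/CL, so new value = 27 / 0.4896 = 55 ng/mL.

55 ng/mL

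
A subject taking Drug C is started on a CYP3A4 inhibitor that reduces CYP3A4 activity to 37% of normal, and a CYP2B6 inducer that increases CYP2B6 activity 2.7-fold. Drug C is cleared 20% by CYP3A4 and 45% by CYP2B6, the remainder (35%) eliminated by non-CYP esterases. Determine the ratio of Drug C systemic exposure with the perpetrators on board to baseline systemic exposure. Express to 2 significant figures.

0.61

The CYP3A4 pathway (20% of clearance) drops to 0.37× activity: 0.2 × 0.37 = 0.074.
The CYP2B6 pathway (45% of clearance) rises to 2.7× activity: 0.45 × 2.7 = 1.215.
Non-CYP routes (35%) are unchanged.
New clearance relative to baseline: 0.074 + 1.215 + 0.35 = 1.639.
Net systemic exposure ratio = 1 / 1.639 = 0.61.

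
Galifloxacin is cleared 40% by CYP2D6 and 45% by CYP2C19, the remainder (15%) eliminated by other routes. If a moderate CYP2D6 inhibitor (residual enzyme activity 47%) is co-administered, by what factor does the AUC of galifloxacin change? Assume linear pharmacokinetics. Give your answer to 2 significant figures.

1.3

CYP2D6: 0.4 × 0.47 = 0.188
CYP2C19: 0.45 (unchanged)
Other: 0.15 (unchanged)
New clearance relative to baseline: 0.188 + 0.45 + 0.15 = 0.788.
AUC ratio = CL_old/CL_new = 1 / 0.788 = 1.3.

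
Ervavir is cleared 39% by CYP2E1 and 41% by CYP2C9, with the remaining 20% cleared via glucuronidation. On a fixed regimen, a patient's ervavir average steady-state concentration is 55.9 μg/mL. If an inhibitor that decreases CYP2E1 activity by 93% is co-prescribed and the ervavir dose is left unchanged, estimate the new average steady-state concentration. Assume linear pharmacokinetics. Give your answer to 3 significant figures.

87.7 μg/mL

CYP2E1: 0.39 × 0.07 = 0.0273
CYP2C9: 0.41 (unchanged)
Other: 0.2 (unchanged)
Relative clearance = 0.0273 + 0.41 + 0.2 = 0.6373.
Average steady-state concentration ∝ 1/CL, so new value = 55.9 / 0.6373 = 87.7 μg/mL.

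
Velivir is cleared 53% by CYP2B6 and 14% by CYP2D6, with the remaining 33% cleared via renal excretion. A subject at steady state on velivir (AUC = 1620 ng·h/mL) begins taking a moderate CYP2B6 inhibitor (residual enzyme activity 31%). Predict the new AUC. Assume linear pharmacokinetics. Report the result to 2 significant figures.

CYP2B6: 0.53 × 0.31 = 0.1643
CYP2D6: 0.14 (unchanged)
Other: 0.33 (unchanged)
Relative clearance = 0.1643 + 0.14 + 0.33 = 0.6343.
AUC ∝ 1/CL, so new value = 1620 / 0.6343 = 2.6 × 10³ ng·h/mL.

2.6 × 10³ ng·h/mL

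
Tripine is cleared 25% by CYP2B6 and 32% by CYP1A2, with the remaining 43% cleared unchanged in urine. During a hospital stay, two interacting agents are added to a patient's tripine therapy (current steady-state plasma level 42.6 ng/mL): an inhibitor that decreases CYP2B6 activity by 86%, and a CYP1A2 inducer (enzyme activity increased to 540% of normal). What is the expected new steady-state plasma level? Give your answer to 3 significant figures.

CYP2B6: 0.25 × 0.14 = 0.035
CYP1A2: 0.32 × 5.4 = 1.728
Other: 0.43 (unchanged)
New clearance relative to baseline: 0.035 + 1.728 + 0.43 = 2.193.
New steady-state plasma level = 42.6 / 2.193 = 19.4 ng/mL (concentration scales inversely with clearance).

19.4 ng/mL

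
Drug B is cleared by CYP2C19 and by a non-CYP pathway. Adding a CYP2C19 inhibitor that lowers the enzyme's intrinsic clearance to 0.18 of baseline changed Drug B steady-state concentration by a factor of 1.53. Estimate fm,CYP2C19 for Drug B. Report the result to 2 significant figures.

CL'/CL = 1 / 1.53 = 0.6536
0.18·fm + (1 − fm) = 0.6536
fm = (0.6536 − 1) / (0.18 − 1) = 0.42

0.42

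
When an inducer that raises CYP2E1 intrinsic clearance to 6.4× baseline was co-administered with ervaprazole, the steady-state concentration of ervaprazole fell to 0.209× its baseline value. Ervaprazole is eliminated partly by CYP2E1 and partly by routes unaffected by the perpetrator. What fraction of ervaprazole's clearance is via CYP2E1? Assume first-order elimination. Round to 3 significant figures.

CL'/CL = 1 / 0.209 = 4.785
6.4·fm + (1 − fm) = 4.785
fm = (4.785 − 1) / (6.4 − 1) = 0.701

0.701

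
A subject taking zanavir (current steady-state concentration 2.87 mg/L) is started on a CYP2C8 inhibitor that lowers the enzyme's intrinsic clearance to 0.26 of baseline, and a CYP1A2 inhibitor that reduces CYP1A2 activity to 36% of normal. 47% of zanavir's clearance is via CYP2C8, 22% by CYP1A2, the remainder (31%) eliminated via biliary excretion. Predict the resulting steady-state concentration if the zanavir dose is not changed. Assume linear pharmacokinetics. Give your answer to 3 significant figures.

5.61 mg/L

The CYP2C8 pathway (47% of clearance) falls to 0.26× activity: 0.47 × 0.26 = 0.1222.
The CYP1A2 pathway (22% of clearance) drops to 0.36× activity: 0.22 × 0.36 = 0.0792.
The remaining 31% of clearance is unaffected.
CL_new/CL_old = 0.1222 + 0.0792 + 0.31 = 0.5114.
New steady-state concentration = 2.87 / 0.5114 = 5.61 mg/L (concentration scales inversely with clearance).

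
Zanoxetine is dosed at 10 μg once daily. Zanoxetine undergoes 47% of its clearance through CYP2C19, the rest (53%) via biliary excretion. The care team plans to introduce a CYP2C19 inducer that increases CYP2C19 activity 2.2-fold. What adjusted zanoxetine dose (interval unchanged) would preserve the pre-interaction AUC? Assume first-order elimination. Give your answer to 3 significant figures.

15.6 μg

CYP2C19: 0.47 × 2.2 = 1.034
Other: 0.53 (unchanged)
CL_new/CL_old = 1.034 + 0.53 = 1.564.
Css,avg = (dose rate)/CL, so holding Css fixed requires dose ∝ CL: 10 × 1.564 = 15.6 μg.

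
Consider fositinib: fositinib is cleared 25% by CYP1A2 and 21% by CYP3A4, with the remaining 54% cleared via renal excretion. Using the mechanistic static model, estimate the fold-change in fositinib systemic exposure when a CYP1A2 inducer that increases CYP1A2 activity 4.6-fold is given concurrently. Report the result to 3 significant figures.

The CYP1A2 pathway (25% of clearance) rises to 4.6× activity: 0.25 × 4.6 = 1.15.
CYP3A4 (21%) and the residual 54% are unaffected.
New clearance relative to baseline: 1.15 + 0.21 + 0.54 = 1.9.
Systemic exposure is inversely proportional to clearance, so the fold-change is 1 / 1.9 = 0.526.

0.526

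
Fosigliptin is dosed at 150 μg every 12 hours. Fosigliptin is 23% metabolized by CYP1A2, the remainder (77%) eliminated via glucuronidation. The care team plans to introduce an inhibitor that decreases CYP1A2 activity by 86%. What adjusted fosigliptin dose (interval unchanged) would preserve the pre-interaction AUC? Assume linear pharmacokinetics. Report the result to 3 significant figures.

120 μg

The CYP1A2 pathway (23% of clearance) falls to 0.14× activity: 0.23 × 0.14 = 0.0322.
The remaining 77% of clearance is unaffected.
CL_new/CL_old = 0.0322 + 0.77 = 0.8022.
Exposure is unchanged when dose changes in proportion to clearance. New dose = 150 μg × 0.8022 = 120 μg.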